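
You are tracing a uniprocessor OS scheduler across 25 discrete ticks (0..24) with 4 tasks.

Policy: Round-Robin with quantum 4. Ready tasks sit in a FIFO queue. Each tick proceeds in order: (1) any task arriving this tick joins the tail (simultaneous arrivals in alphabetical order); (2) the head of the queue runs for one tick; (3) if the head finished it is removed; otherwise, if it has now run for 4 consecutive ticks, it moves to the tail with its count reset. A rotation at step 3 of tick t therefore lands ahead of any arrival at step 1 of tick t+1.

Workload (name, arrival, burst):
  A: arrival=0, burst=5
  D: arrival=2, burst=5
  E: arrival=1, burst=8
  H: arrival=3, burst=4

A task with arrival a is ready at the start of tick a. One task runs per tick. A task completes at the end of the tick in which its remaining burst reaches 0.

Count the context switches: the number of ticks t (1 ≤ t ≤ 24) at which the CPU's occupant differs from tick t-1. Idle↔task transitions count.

t=0: queue=[A] q_used=0 → run A
t=1: queue=[A,E] q_used=1 → run A
t=2: queue=[A,E,D] q_used=2 → run A
t=3: queue=[A,E,D,H] q_used=3 → run A
t=4: queue=[E,D,H,A] q_used=0 → run E
t=5: queue=[E,D,H,A] q_used=1 → run E
t=6: queue=[E,D,H,A] q_used=2 → run E
t=7: queue=[E,D,H,A] q_used=3 → run E
t=8: queue=[D,H,A,E] q_used=0 → run D
t=9: queue=[D,H,A,E] q_used=1 → run D
t=10: queue=[D,H,A,E] q_used=2 → run D
t=11: queue=[D,H,A,E] q_used=3 → run D
t=12: queue=[H,A,E,D] q_used=0 → run H
t=13: queue=[H,A,E,D] q_used=1 → run H
t=14: queue=[H,A,E,D] q_used=2 → run H
t=15: queue=[H,A,E,D] q_used=3 → run H
t=16: queue=[A,E,D] q_used=0 → run A
t=17: queue=[E,D] q_used=0 → run E
t=18: queue=[E,D] q_used=1 → run E
t=19: queue=[E,D] q_used=2 → run E
t=20: queue=[E,D] q_used=3 → run E
t=21: queue=[D] q_used=0 → run D
t=22: (idle)
t=23: (idle)
t=24: (idle)

context switches = 7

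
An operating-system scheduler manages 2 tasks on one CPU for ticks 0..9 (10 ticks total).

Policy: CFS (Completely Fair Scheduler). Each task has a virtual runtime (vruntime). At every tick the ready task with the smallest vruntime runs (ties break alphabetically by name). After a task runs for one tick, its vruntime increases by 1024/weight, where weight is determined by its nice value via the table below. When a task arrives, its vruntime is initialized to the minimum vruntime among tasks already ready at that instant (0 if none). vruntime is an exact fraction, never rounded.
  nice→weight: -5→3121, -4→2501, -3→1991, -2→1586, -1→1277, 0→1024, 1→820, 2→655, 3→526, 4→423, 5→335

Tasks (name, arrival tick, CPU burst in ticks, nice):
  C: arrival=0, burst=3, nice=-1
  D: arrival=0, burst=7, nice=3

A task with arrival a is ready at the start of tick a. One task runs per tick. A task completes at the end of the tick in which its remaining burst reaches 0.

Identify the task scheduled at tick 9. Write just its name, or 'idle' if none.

t=0: vr[C=0 D=0] → run C
t=1: vr[C=1024/1277 D=0] → run D
t=2: vr[C=1024/1277 D=512/263] → run C
t=3: vr[C=2048/1277 D=512/263] → run C
t=4: vr[D=512/263] → run D
t=5: vr[D=1024/263] → run D
t=6: vr[D=1536/263] → run D
t=7: vr[D=2048/263] → run D
t=8: vr[D=2560/263] → run D
t=9: vr[D=3072/263] → run D

running at tick 9 = D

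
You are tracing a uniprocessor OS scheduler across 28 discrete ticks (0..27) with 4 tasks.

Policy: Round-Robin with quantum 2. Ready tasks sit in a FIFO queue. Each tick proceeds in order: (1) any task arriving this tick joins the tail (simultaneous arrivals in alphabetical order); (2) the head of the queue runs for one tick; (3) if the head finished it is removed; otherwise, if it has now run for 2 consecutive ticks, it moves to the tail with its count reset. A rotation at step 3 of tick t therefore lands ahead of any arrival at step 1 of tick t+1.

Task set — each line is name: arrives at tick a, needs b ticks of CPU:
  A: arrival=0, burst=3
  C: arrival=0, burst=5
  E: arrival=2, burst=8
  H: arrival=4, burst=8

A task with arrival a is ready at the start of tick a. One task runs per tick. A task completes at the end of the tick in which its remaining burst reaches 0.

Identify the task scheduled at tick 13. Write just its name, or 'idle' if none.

t=0: queue=[A,C] q_used=0 → run A
t=1: queue=[A,C] q_used=1 → run A
t=2: queue=[C,A,E] q_used=0 → run C
t=3: queue=[C,A,E] q_used=1 → run C
t=4: queue=[A,E,C,H] q_used=0 → run A
t=5: queue=[E,C,H] q_used=0 → run E
t=6: queue=[E,C,H] q_used=1 → run E
t=7: queue=[C,H,E] q_used=0 → run C
t=8: queue=[C,H,E] q_used=1 → run C
t=9: queue=[H,E,C] q_used=0 → run H
t=10: queue=[H,E,C] q_used=1 → run H
t=11: queue=[E,C,H] q_used=0 → run E
t=12: queue=[E,C,H] q_used=1 → run E
t=13: queue=[C,H,E] q_used=0 → run C
t=14: queue=[H,E] q_used=0 → run H
t=15: queue=[H,E] q_used=1 → run H
t=16: queue=[E,H] q_used=0 → run E
t=17: queue=[E,H] q_used=1 → run E
t=18: queue=[H,E] q_used=0 → run H
t=19: queue=[H,E] q_used=1 → run H
t=20: queue=[E,H] q_used=0 → run E
t=21: queue=[E,H] q_used=1 → run E
t=22: queue=[H] q_used=0 → run H
t=23: queue=[H] q_used=1 → run H
t=24: (idle)
t=25: (idle)
t=26: (idle)
t=27: (idle)

running at tick 13 = C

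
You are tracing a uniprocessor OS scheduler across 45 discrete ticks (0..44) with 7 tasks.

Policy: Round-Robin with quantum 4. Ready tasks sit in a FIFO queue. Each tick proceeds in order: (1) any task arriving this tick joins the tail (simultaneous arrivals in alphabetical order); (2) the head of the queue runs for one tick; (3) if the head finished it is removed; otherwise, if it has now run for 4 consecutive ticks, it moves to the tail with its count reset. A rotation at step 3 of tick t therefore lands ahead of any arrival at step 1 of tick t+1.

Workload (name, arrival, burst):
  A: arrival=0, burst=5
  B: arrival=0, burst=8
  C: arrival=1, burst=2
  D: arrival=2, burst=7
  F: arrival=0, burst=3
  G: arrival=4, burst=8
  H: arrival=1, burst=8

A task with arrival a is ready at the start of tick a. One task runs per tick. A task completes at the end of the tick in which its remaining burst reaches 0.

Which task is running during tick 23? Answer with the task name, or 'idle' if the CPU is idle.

t=0: queue=[A,B,F] q_used=0 → run A
t=1: queue=[A,B,F,C,H] q_used=1 → run A
t=2: queue=[A,B,F,C,H,D] q_used=2 → run A
t=3: queue=[A,B,F,C,H,D] q_used=3 → run A
t=4: queue=[B,F,C,H,D,A,G] q_used=0 → run B
t=5: queue=[B,F,C,H,D,A,G] q_used=1 → run B
t=6: queue=[B,F,C,H,D,A,G] q_used=2 → run B
t=7: queue=[B,F,C,H,D,A,G] q_used=3 → run B
t=8: queue=[F,C,H,D,A,G,B] q_used=0 → run F
t=9: queue=[F,C,H,D,A,G,B] q_used=1 → run F
t=10: queue=[F,C,H,D,A,G,B] q_used=2 → run F
t=11: queue=[C,H,D,A,G,B] q_used=0 → run C
t=12: queue=[C,H,D,A,G,B] q_used=1 → run C
t=13: queue=[H,D,A,G,B] q_used=0 → run H
t=14: queue=[H,D,A,G,B] q_used=1 → run H
t=15: queue=[H,D,A,G,B] q_used=2 → run H
t=16: queue=[H,D,A,G,B] q_used=3 → run H
t=17: queue=[D,A,G,B,H] q_used=0 → run D
t=18: queue=[D,A,G,B,H] q_used=1 → run D
t=19: queue=[D,A,G,B,H] q_used=2 → run D
t=20: queue=[D,A,G,B,H] q_used=3 → run D
t=21: queue=[A,G,B,H,D] q_used=0 → run A
t=22: queue=[G,B,H,D] q_used=0 → run G
t=23: queue=[G,B,H,D] q_used=1 → run G
t=24: queue=[G,B,H,D] q_used=2 → run G
t=25: queue=[G,B,H,D] q_used=3 → run G
t=26: queue=[B,H,D,G] q_used=0 → run B
t=27: queue=[B,H,D,G] q_used=1 → run B
t=28: queue=[B,H,D,G] q_used=2 → run B
t=29: queue=[B,H,D,G] q_used=3 → run B
t=30: queue=[H,D,G] q_used=0 → run H
t=31: queue=[H,D,G] q_used=1 → run H
t=32: queue=[H,D,G] q_used=2 → run H
t=33: queue=[H,D,G] q_used=3 → run H
t=34: queue=[D,G] q_used=0 → run D
t=35: queue=[D,G] q_used=1 → run D
t=36: queue=[D,G] q_used=2 → run D
t=37: queue=[G] q_used=0 → run G
t=38: queue=[G] q_used=1 → run G
t=39: queue=[G] q_used=2 → run G
t=40: queue=[G] q_used=3 → run G
t=41: (idle)
t=42: (idle)
t=43: (idle)
t=44: (idle)

running at tick 23 = G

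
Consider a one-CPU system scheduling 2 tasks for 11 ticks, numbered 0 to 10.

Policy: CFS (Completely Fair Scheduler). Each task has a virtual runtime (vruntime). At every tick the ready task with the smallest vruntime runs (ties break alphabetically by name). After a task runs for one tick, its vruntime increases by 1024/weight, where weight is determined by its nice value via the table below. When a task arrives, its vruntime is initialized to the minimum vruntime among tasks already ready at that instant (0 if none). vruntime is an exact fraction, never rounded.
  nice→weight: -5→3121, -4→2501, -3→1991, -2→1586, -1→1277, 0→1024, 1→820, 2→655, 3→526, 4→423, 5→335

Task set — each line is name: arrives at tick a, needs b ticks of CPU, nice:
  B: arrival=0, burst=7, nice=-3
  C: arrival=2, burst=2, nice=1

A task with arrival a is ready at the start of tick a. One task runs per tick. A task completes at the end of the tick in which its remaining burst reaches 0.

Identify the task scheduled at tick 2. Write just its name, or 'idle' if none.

running at tick 2 = B

t=0: vr[B=0] → run B
t=1: vr[B=1024/1991] → run B
t=2: vr[B=2048/1991 C=2048/1991] → run B
t=3: vr[B=3072/1991 C=2048/1991] → run C
t=4: vr[B=3072/1991 C=929536/408155] → run B
t=5: vr[B=4096/1991 C=929536/408155] → run B
t=6: vr[B=5120/1991 C=929536/408155] → run C
t=7: vr[B=5120/1991] → run B
t=8: vr[B=6144/1991] → run B
t=9: (idle)
t=10: (idle)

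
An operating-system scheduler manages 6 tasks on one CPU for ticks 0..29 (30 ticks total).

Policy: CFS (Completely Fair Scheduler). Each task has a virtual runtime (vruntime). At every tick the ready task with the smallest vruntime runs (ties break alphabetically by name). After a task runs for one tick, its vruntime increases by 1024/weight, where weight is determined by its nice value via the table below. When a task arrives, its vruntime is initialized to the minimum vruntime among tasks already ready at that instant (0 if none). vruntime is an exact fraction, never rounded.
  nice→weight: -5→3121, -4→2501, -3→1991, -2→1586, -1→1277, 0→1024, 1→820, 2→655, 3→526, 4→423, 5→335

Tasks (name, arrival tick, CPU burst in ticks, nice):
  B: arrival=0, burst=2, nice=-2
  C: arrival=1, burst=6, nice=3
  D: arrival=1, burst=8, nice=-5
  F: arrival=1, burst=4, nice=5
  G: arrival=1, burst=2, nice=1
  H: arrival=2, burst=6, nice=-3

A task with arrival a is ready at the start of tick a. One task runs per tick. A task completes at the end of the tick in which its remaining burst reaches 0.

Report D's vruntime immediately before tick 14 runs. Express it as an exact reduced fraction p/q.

t=0: vr[B=0] → run B
t=1: vr[B=512/793 C=512/793 D=512/793 F=512/793 G=512/793] → run B
t=2: vr[C=512/793 D=512/793 F=512/793 G=512/793 H=512/793] → run C
t=3: vr[C=540672/208559 D=512/793 F=512/793 G=512/793 H=512/793] → run D
t=4: vr[C=540672/208559 D=2409984/2474953 F=512/793 G=512/793 H=512/793] → run F
t=5: vr[C=540672/208559 D=2409984/2474953 F=983552/265655 G=512/793 H=512/793] → run G
t=6: vr[C=540672/208559 D=2409984/2474953 F=983552/265655 G=307968/162565 H=512/793] → run H
t=7: vr[C=540672/208559 D=2409984/2474953 F=983552/265655 G=307968/162565 H=1831424/1578863] → run D
t=8: vr[C=540672/208559 D=3222016/2474953 F=983552/265655 G=307968/162565 H=1831424/1578863] → run H
t=9: vr[C=540672/208559 D=3222016/2474953 F=983552/265655 G=307968/162565 H=2643456/1578863] → run D
t=10: vr[C=540672/208559 D=4034048/2474953 F=983552/265655 G=307968/162565 H=2643456/1578863] → run D
t=11: vr[C=540672/208559 D=4846080/2474953 F=983552/265655 G=307968/162565 H=2643456/1578863] → run H
t=12: vr[C=540672/208559 D=4846080/2474953 F=983552/265655 G=307968/162565 H=3455488/1578863] → run G
t=13: vr[C=540672/208559 D=4846080/2474953 F=983552/265655 H=3455488/1578863] → run D
t=14: vr[C=540672/208559 D=5658112/2474953 F=983552/265655 H=3455488/1578863] → run H
t=15: vr[C=540672/208559 D=5658112/2474953 F=983552/265655 H=4267520/1578863] → run D
t=16: vr[C=540672/208559 D=6470144/2474953 F=983552/265655 H=4267520/1578863] → run C
t=17: vr[C=946688/208559 D=6470144/2474953 F=983552/265655 H=4267520/1578863] → run D
t=18: vr[C=946688/208559 D=7282176/2474953 F=983552/265655 H=4267520/1578863] → run H
t=19: vr[C=946688/208559 D=7282176/2474953 F=983552/265655 H=5079552/1578863] → run D
t=20: vr[C=946688/208559 F=983552/265655 H=5079552/1578863] → run H
t=21: vr[C=946688/208559 F=983552/265655] → run F
t=22: vr[C=946688/208559 F=1795584/265655] → run C
t=23: vr[C=1352704/208559 F=1795584/265655] → run C
t=24: vr[C=1758720/208559 F=1795584/265655] → run F
t=25: vr[C=1758720/208559 F=2607616/265655] → run C
t=26: vr[C=2164736/208559 F=2607616/265655] → run F
t=27: vr[C=2164736/208559] → run C
t=28: (idle)
t=29: (idle)

vruntime(D, start of tick 14) = 5658112/2474953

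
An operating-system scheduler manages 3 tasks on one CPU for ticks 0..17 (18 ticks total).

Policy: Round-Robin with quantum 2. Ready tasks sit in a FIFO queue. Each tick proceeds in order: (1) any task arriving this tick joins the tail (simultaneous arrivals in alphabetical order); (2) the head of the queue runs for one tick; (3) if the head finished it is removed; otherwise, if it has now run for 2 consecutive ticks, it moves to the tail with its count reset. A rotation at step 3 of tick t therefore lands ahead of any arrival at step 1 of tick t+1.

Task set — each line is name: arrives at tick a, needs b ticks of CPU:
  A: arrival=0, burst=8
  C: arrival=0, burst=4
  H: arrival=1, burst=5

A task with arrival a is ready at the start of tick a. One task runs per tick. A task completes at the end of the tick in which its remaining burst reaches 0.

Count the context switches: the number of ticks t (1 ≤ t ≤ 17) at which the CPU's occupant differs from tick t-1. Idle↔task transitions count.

context switches = 9

t=0: queue=[A,C] q_used=0 → run A
t=1: queue=[A,C,H] q_used=1 → run A
t=2: queue=[C,H,A] q_used=0 → run C
t=3: queue=[C,H,A] q_used=1 → run C
t=4: queue=[H,A,C] q_used=0 → run H
t=5: queue=[H,A,C] q_used=1 → run H
t=6: queue=[A,C,H] q_used=0 → run A
t=7: queue=[A,C,H] q_used=1 → run A
t=8: queue=[C,H,A] q_used=0 → run C
t=9: queue=[C,H,A] q_used=1 → run C
t=10: queue=[H,A] q_used=0 → run H
t=11: queue=[H,A] q_used=1 → run H
t=12: queue=[A,H] q_used=0 → run A
t=13: queue=[A,H] q_used=1 → run A
t=14: queue=[H,A] q_used=0 → run H
t=15: queue=[A] q_used=0 → run A
t=16: queue=[A] q_used=1 → run A
t=17: (idle)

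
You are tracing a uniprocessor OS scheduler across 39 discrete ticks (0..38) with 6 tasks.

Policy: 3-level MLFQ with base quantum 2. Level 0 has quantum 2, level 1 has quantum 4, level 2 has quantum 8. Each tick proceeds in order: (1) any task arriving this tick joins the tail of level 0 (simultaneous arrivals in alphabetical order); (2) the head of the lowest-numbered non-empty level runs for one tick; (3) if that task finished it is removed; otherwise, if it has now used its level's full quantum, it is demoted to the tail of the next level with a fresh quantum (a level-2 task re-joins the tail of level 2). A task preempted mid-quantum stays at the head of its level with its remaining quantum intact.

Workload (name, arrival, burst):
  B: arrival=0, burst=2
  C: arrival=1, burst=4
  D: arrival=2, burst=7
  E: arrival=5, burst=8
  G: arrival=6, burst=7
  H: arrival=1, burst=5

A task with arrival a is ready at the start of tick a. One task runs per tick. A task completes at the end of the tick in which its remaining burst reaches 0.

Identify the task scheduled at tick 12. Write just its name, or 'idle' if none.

running at tick 12 = C

t=0: L0/L1/L2 = B/-/- → run B
t=1: L0/L1/L2 = BCH/-/- → run B
t=2: L0/L1/L2 = CHD/-/- → run C
t=3: L0/L1/L2 = CHD/-/- → run C
t=4: L0/L1/L2 = HD/C/- → run H
t=5: L0/L1/L2 = HDE/C/- → run H
t=6: L0/L1/L2 = DEG/CH/- → run D
t=7: L0/L1/L2 = DEG/CH/- → run D
t=8: L0/L1/L2 = EG/CHD/- → run E
t=9: L0/L1/L2 = EG/CHD/- → run E
t=10: L0/L1/L2 = G/CHDE/- → run G
t=11: L0/L1/L2 = G/CHDE/- → run G
t=12: L0/L1/L2 = -/CHDEG/- → run C
t=13: L0/L1/L2 = -/CHDEG/- → run C
t=14: L0/L1/L2 = -/HDEG/- → run H
t=15: L0/L1/L2 = -/HDEG/- → run H
t=16: L0/L1/L2 = -/HDEG/- → run H
t=17: L0/L1/L2 = -/DEG/- → run D
t=18: L0/L1/L2 = -/DEG/- → run D
t=19: L0/L1/L2 = -/DEG/- → run D
t=20: L0/L1/L2 = -/DEG/- → run D
t=21: L0/L1/L2 = -/EG/D → run E
t=22: L0/L1/L2 = -/EG/D → run E
t=23: L0/L1/L2 = -/EG/D → run E
t=24: L0/L1/L2 = -/EG/D → run E
t=25: L0/L1/L2 = -/G/DE → run G
t=26: L0/L1/L2 = -/G/DE → run G
t=27: L0/L1/L2 = -/G/DE → run G
t=28: L0/L1/L2 = -/G/DE → run G
t=29: L0/L1/L2 = -/-/DEG → run D
t=30: L0/L1/L2 = -/-/EG → run E
t=31: L0/L1/L2 = -/-/EG → run E
t=32: L0/L1/L2 = -/-/G → run G
t=33: (idle)
t=34: (idle)
t=35: (idle)
t=36: (idle)
t=37: (idle)
t=38: (idle)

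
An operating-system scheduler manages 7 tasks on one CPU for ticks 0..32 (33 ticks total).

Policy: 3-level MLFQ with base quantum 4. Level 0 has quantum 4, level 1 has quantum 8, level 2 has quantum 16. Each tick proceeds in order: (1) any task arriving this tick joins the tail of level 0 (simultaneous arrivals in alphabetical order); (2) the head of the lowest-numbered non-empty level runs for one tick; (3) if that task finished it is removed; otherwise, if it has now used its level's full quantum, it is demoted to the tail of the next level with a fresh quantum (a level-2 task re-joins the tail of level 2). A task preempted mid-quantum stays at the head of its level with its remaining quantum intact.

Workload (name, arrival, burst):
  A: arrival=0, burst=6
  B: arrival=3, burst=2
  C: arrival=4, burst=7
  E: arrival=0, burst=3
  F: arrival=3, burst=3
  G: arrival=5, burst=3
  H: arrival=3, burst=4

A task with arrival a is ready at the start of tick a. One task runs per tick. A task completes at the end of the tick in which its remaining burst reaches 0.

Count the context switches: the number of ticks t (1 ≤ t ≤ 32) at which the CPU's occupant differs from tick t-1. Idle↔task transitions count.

context switches = 9

t=0: L0/L1/L2 = AE/-/- → run A
t=1: L0/L1/L2 = AE/-/- → run A
t=2: L0/L1/L2 = AE/-/- → run A
t=3: L0/L1/L2 = AEBFH/-/- → run A
t=4: L0/L1/L2 = EBFHC/A/- → run E
t=5: L0/L1/L2 = EBFHCG/A/- → run E
t=6: L0/L1/L2 = EBFHCG/A/- → run E
t=7: L0/L1/L2 = BFHCG/A/- → run B
t=8: L0/L1/L2 = BFHCG/A/- → run B
t=9: L0/L1/L2 = FHCG/A/- → run F
t=10: L0/L1/L2 = FHCG/A/- → run F
t=11: L0/L1/L2 = FHCG/A/- → run F
t=12: L0/L1/L2 = HCG/A/- → run H
t=13: L0/L1/L2 = HCG/A/- → run H
t=14: L0/L1/L2 = HCG/A/- → run H
t=15: L0/L1/L2 = HCG/A/- → run H
t=16: L0/L1/L2 = CG/A/- → run C
t=17: L0/L1/L2 = CG/A/- → run C
t=18: L0/L1/L2 = CG/A/- → run C
t=19: L0/L1/L2 = CG/A/- → run C
t=20: L0/L1/L2 = G/AC/- → run G
t=21: L0/L1/L2 = G/AC/- → run G
t=22: L0/L1/L2 = G/AC/- → run G
t=23: L0/L1/L2 = -/AC/- → run A
t=24: L0/L1/L2 = -/AC/- → run A
t=25: L0/L1/L2 = -/C/- → run C
t=26: L0/L1/L2 = -/C/- → run C
t=27: L0/L1/L2 = -/C/- → run C
t=28: (idle)
t=29: (idle)
t=30: (idle)
t=31: (idle)
t=32: (idle)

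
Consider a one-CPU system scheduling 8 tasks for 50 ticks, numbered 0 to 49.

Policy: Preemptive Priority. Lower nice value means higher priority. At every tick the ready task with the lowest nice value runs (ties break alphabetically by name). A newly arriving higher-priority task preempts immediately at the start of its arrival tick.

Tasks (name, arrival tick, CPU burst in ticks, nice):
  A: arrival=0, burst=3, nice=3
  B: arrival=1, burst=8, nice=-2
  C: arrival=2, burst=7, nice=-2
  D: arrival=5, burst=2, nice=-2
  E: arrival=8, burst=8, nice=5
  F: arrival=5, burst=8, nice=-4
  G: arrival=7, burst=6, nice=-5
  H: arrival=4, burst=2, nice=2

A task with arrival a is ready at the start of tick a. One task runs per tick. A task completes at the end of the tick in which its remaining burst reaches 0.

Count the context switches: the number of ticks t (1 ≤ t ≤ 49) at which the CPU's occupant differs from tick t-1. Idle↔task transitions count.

context switches = 11

t=0: ready={A} → run A
t=1: ready={A,B} → run B
t=2: ready={A,B,C} → run B
t=3: ready={A,B,C} → run B
t=4: ready={A,B,C,H} → run B
t=5: ready={A,B,C,D,F,H} → run F
t=6: ready={A,B,C,D,F,H} → run F
t=7: ready={A,B,C,D,F,G,H} → run G
t=8: ready={A,B,C,D,E,F,G,H} → run G
t=9: ready={A,B,C,D,E,F,G,H} → run G
t=10: ready={A,B,C,D,E,F,G,H} → run G
t=11: ready={A,B,C,D,E,F,G,H} → run G
t=12: ready={A,B,C,D,E,F,G,H} → run G
t=13: ready={A,B,C,D,E,F,H} → run F
t=14: ready={A,B,C,D,E,F,H} → run F
t=15: ready={A,B,C,D,E,F,H} → run F
t=16: ready={A,B,C,D,E,F,H} → run F
t=17: ready={A,B,C,D,E,F,H} → run F
t=18: ready={A,B,C,D,E,F,H} → run F
t=19: ready={A,B,C,D,E,H} → run B
t=20: ready={A,B,C,D,E,H} → run B
t=21: ready={A,B,C,D,E,H} → run B
t=22: ready={A,B,C,D,E,H} → run B
t=23: ready={A,C,D,E,H} → run C
t=24: ready={A,C,D,E,H} → run C
t=25: ready={A,C,D,E,H} → run C
t=26: ready={A,C,D,E,H} → run C
t=27: ready={A,C,D,E,H} → run C
t=28: ready={A,C,D,E,H} → run C
t=29: ready={A,C,D,E,H} → run C
t=30: ready={A,D,E,H} → run D
t=31: ready={A,D,E,H} → run D
t=32: ready={A,E,H} → run H
t=33: ready={A,E,H} → run H
t=34: ready={A,E} → run A
t=35: ready={A,E} → run A
t=36: ready={E} → run E
t=37: ready={E} → run E
t=38: ready={E} → run E
t=39: ready={E} → run E
t=40: ready={E} → run E
t=41: ready={E} → run E
t=42: ready={E} → run E
t=43: ready={E} → run E
t=44: (idle)
t=45: (idle)
t=46: (idle)
t=47: (idle)
t=48: (idle)
t=49: (idle)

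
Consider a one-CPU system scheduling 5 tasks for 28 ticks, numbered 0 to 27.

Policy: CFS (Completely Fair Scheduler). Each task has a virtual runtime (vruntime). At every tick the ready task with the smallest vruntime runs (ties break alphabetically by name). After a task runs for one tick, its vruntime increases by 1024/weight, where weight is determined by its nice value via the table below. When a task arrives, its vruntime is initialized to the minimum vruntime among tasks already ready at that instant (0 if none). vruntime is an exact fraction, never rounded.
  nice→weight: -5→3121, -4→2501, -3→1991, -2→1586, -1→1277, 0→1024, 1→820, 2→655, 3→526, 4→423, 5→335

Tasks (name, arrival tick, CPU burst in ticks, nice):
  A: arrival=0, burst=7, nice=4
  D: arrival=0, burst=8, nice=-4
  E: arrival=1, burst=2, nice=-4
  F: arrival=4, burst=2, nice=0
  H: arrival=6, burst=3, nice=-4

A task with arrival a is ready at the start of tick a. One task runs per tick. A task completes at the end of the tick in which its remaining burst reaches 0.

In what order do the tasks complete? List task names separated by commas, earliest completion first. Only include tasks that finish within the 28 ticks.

t=0: vr[A=0 D=0] → run A
t=1: vr[A=1024/423 D=0 E=0] → run D
t=2: vr[A=1024/423 D=1024/2501 E=0] → run E
t=3: vr[A=1024/423 D=1024/2501 E=1024/2501] → run D
t=4: vr[A=1024/423 D=2048/2501 E=1024/2501 F=1024/2501] → run E
t=5: vr[A=1024/423 D=2048/2501 F=1024/2501] → run F
t=6: vr[A=1024/423 D=2048/2501 F=3525/2501 H=2048/2501] → run D
t=7: vr[A=1024/423 D=3072/2501 F=3525/2501 H=2048/2501] → run H
t=8: vr[A=1024/423 D=3072/2501 F=3525/2501 H=3072/2501] → run D
t=9: vr[A=1024/423 D=4096/2501 F=3525/2501 H=3072/2501] → run H
t=10: vr[A=1024/423 D=4096/2501 F=3525/2501 H=4096/2501] → run F
t=11: vr[A=1024/423 D=4096/2501 H=4096/2501] → run D
t=12: vr[A=1024/423 D=5120/2501 H=4096/2501] → run H
t=13: vr[A=1024/423 D=5120/2501] → run D
t=14: vr[A=1024/423 D=6144/2501] → run A
t=15: vr[A=2048/423 D=6144/2501] → run D
t=16: vr[A=2048/423 D=7168/2501] → run D
t=17: vr[A=2048/423] → run A
t=18: vr[A=1024/141] → run A
t=19: vr[A=4096/423] → run A
t=20: vr[A=5120/423] → run A
t=21: vr[A=2048/141] → run A
t=22: (idle)
t=23: (idle)
t=24: (idle)
t=25: (idle)
t=26: (idle)
t=27: (idle)

completion order = E, F, H, D, A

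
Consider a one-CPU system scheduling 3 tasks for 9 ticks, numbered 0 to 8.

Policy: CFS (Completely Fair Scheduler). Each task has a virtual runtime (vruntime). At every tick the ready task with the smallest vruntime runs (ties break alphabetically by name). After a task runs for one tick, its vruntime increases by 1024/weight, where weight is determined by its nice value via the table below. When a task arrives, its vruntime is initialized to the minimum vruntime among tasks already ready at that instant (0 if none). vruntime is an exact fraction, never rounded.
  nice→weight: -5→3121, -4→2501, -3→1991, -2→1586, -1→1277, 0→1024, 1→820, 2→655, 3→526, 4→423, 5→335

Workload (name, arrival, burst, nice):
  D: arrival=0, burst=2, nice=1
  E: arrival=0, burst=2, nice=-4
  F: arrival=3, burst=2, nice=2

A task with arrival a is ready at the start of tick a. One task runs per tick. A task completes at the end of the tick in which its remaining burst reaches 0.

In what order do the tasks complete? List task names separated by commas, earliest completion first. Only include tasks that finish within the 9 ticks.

completion order = E, D, F

t=0: vr[D=0 E=0] → run D
t=1: vr[D=256/205 E=0] → run E
t=2: vr[D=256/205 E=1024/2501] → run E
t=3: vr[D=256/205 F=256/205] → run D
t=4: vr[F=256/205] → run F
t=5: vr[F=15104/5371] → run F
t=6: (idle)
t=7: (idle)
t=8: (idle)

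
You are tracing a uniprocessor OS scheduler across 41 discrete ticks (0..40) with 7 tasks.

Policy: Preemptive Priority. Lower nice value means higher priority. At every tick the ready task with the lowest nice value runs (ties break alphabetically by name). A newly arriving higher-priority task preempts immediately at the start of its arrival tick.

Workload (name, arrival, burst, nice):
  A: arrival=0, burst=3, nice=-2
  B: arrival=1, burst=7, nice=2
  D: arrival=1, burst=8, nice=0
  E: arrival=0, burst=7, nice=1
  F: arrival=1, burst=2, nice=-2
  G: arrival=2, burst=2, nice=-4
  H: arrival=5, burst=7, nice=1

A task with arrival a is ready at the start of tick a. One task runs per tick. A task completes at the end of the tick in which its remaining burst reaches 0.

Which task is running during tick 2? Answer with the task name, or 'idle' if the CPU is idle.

running at tick 2 = G

t=0: ready={A,E} → run A
t=1: ready={A,B,D,E,F} → run A
t=2: ready={A,B,D,E,F,G} → run G
t=3: ready={A,B,D,E,F,G} → run G
t=4: ready={A,B,D,E,F} → run A
t=5: ready={B,D,E,F,H} → run F
t=6: ready={B,D,E,F,H} → run F
t=7: ready={B,D,E,H} → run D
t=8: ready={B,D,E,H} → run D
t=9: ready={B,D,E,H} → run D
t=10: ready={B,D,E,H} → run D
t=11: ready={B,D,E,H} → run D
t=12: ready={B,D,E,H} → run D
t=13: ready={B,D,E,H} → run D
t=14: ready={B,D,E,H} → run D
t=15: ready={B,E,H} → run E
t=16: ready={B,E,H} → run E
t=17: ready={B,E,H} → run E
t=18: ready={B,E,H} → run E
t=19: ready={B,E,H} → run E
t=20: ready={B,E,H} → run E
t=21: ready={B,E,H} → run E
t=22: ready={B,H} → run H
t=23: ready={B,H} → run H
t=24: ready={B,H} → run H
t=25: ready={B,H} → run H
t=26: ready={B,H} → run H
t=27: ready={B,H} → run H
t=28: ready={B,H} → run H
t=29: ready={B} → run B
t=30: ready={B} → run B
t=31: ready={B} → run B
t=32: ready={B} → run B
t=33: ready={B} → run B
t=34: ready={B} → run B
t=35: ready={B} → run B
t=36: (idle)
t=37: (idle)
t=38: (idle)
t=39: (idle)
t=40: (idle)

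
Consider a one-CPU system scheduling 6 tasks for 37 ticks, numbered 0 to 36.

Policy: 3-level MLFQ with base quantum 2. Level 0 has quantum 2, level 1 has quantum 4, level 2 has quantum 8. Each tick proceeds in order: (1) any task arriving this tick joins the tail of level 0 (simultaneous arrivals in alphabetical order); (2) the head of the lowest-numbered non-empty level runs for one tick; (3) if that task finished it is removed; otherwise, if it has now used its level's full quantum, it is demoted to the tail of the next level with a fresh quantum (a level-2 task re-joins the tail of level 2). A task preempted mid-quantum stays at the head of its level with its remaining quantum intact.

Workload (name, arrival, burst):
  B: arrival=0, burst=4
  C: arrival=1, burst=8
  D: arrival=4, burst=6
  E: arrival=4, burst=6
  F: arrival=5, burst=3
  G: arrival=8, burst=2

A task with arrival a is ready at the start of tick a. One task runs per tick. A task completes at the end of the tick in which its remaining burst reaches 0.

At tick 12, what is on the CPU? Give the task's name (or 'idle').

running at tick 12 = B

t=0: L0/L1/L2 = B/-/- → run B
t=1: L0/L1/L2 = BC/-/- → run B
t=2: L0/L1/L2 = C/B/- → run C
t=3: L0/L1/L2 = C/B/- → run C
t=4: L0/L1/L2 = DE/BC/- → run D
t=5: L0/L1/L2 = DEF/BC/- → run D
t=6: L0/L1/L2 = EF/BCD/- → run E
t=7: L0/L1/L2 = EF/BCD/- → run E
t=8: L0/L1/L2 = FG/BCDE/- → run F
t=9: L0/L1/L2 = FG/BCDE/- → run F
t=10: L0/L1/L2 = G/BCDEF/- → run G
t=11: L0/L1/L2 = G/BCDEF/- → run G
t=12: L0/L1/L2 = -/BCDEF/- → run B
t=13: L0/L1/L2 = -/BCDEF/- → run B
t=14: L0/L1/L2 = -/CDEF/- → run C
t=15: L0/L1/L2 = -/CDEF/- → run C
t=16: L0/L1/L2 = -/CDEF/- → run C
t=17: L0/L1/L2 = -/CDEF/- → run C
t=18: L0/L1/L2 = -/DEF/C → run D
t=19: L0/L1/L2 = -/DEF/C → run D
t=20: L0/L1/L2 = -/DEF/C → run D
t=21: L0/L1/L2 = -/DEF/C → run D
t=22: L0/L1/L2 = -/EF/C → run E
t=23: L0/L1/L2 = -/EF/C → run E
t=24: L0/L1/L2 = -/EF/C → run E
t=25: L0/L1/L2 = -/EF/C → run E
t=26: L0/L1/L2 = -/F/C → run F
t=27: L0/L1/L2 = -/-/C → run C
t=28: L0/L1/L2 = -/-/C → run C
t=29: (idle)
t=30: (idle)
t=31: (idle)
t=32: (idle)
t=33: (idle)
t=34: (idle)
t=35: (idle)
t=36: (idle)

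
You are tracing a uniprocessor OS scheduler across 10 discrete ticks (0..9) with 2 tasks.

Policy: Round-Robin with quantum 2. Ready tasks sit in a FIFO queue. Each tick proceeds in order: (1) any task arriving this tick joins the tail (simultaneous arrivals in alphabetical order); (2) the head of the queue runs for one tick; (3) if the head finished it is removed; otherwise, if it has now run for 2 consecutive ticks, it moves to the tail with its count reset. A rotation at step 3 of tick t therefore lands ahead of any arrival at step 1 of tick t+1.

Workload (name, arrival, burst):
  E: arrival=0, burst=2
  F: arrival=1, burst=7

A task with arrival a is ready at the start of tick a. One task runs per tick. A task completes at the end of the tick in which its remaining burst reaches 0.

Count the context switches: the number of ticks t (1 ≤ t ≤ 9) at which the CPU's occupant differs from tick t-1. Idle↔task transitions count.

context switches = 2

t=0: queue=[E] q_used=0 → run E
t=1: queue=[E,F] q_used=1 → run E
t=2: queue=[F] q_used=0 → run F
t=3: queue=[F] q_used=1 → run F
t=4: queue=[F] q_used=0 → run F
t=5: queue=[F] q_used=1 → run F
t=6: queue=[F] q_used=0 → run F
t=7: queue=[F] q_used=1 → run F
t=8: queue=[F] q_used=0 → run F
t=9: (idle)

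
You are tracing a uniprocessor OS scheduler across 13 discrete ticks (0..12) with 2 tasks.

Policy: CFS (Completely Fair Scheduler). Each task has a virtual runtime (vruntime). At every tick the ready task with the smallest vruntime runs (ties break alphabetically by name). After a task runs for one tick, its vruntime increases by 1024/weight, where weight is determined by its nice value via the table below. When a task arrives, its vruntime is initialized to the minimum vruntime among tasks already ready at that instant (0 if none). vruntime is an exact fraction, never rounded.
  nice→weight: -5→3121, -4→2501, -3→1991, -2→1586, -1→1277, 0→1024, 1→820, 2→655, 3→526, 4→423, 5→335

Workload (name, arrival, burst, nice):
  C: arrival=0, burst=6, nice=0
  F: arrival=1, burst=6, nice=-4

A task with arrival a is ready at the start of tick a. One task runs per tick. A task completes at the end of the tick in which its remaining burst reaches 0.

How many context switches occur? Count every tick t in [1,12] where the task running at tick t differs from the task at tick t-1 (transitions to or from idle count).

context switches = 7

t=0: vr[C=0] → run C
t=1: vr[C=1 F=1] → run C
t=2: vr[C=2 F=1] → run F
t=3: vr[C=2 F=3525/2501] → run F
t=4: vr[C=2 F=4549/2501] → run F
t=5: vr[C=2 F=5573/2501] → run C
t=6: vr[C=3 F=5573/2501] → run F
t=7: vr[C=3 F=6597/2501] → run F
t=8: vr[C=3 F=7621/2501] → run C
t=9: vr[C=4 F=7621/2501] → run F
t=10: vr[C=4] → run C
t=11: vr[C=5] → run C
t=12: (idle)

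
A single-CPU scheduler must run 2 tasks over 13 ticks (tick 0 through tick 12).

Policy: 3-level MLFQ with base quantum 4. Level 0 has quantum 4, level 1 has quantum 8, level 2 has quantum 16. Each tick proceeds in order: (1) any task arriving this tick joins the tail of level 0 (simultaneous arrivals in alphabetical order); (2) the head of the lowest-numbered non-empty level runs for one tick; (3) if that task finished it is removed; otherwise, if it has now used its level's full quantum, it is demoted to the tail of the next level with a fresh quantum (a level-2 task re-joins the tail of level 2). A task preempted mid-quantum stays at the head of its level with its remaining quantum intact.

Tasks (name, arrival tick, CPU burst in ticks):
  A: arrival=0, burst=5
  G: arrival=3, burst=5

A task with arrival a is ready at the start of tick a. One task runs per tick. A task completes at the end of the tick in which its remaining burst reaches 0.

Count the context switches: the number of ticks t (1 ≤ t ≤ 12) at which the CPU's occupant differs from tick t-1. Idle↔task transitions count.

t=0: L0/L1/L2 = A/-/- → run A
t=1: L0/L1/L2 = A/-/- → run A
t=2: L0/L1/L2 = A/-/- → run A
t=3: L0/L1/L2 = AG/-/- → run A
t=4: L0/L1/L2 = G/A/- → run G
t=5: L0/L1/L2 = G/A/- → run G
t=6: L0/L1/L2 = G/A/- → run G
t=7: L0/L1/L2 = G/A/- → run G
t=8: L0/L1/L2 = -/AG/- → run A
t=9: L0/L1/L2 = -/G/- → run G
t=10: (idle)
t=11: (idle)
t=12: (idle)

context switches = 4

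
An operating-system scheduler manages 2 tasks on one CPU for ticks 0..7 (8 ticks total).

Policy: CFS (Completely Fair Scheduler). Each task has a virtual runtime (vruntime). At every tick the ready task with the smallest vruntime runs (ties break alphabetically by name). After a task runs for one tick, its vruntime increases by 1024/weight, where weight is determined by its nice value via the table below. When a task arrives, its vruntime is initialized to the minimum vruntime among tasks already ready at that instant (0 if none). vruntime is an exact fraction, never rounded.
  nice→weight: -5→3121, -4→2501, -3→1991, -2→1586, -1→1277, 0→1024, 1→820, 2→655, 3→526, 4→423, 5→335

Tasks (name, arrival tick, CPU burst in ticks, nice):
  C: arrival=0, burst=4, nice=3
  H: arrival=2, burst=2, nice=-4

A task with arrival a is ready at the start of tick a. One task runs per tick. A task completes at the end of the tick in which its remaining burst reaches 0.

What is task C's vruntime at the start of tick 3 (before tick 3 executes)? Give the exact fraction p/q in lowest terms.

t=0: vr[C=0] → run C
t=1: vr[C=512/263] → run C
t=2: vr[C=1024/263 H=1024/263] → run C
t=3: vr[C=1536/263 H=1024/263] → run H
t=4: vr[C=1536/263 H=2830336/657763] → run H
t=5: vr[C=1536/263] → run C
t=6: (idle)
t=7: (idle)

vruntime(C, start of tick 3) = 1536/263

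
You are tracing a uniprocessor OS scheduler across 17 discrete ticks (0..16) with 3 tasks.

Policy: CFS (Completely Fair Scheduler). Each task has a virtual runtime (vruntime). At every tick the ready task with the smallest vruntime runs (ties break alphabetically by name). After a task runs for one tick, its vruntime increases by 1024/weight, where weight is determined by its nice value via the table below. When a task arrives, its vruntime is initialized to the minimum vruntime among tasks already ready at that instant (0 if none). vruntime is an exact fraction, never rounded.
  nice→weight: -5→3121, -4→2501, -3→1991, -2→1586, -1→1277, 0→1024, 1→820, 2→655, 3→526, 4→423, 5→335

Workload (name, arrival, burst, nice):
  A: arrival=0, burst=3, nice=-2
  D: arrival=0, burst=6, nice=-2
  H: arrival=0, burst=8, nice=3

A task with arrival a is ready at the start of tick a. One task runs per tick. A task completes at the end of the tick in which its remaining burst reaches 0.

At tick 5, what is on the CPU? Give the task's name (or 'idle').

t=0: vr[A=0 D=0 H=0] → run A
t=1: vr[A=512/793 D=0 H=0] → run D
t=2: vr[A=512/793 D=512/793 H=0] → run H
t=3: vr[A=512/793 D=512/793 H=512/263] → run A
t=4: vr[A=1024/793 D=512/793 H=512/263] → run D
t=5: vr[A=1024/793 D=1024/793 H=512/263] → run A
t=6: vr[D=1024/793 H=512/263] → run D
t=7: vr[D=1536/793 H=512/263] → run D
t=8: vr[D=2048/793 H=512/263] → run H
t=9: vr[D=2048/793 H=1024/263] → run D
t=10: vr[D=2560/793 H=1024/263] → run D
t=11: vr[H=1024/263] → run H
t=12: vr[H=1536/263] → run H
t=13: vr[H=2048/263] → run H
t=14: vr[H=2560/263] → run H
t=15: vr[H=3072/263] → run H
t=16: vr[H=3584/263] → run H

running at tick 5 = A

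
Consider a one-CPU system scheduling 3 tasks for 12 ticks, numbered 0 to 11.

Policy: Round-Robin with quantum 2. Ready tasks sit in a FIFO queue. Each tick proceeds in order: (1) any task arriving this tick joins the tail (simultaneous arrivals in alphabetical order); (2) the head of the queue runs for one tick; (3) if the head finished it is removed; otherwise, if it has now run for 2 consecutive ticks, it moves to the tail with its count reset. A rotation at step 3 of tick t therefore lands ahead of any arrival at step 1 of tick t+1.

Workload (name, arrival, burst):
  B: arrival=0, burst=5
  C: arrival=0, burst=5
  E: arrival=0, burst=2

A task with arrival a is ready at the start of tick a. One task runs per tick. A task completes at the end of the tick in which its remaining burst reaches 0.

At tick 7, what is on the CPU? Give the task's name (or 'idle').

t=0: queue=[B,C,E] q_used=0 → run B
t=1: queue=[B,C,E] q_used=1 → run B
t=2: queue=[C,E,B] q_used=0 → run C
t=3: queue=[C,E,B] q_used=1 → run C
t=4: queue=[E,B,C] q_used=0 → run E
t=5: queue=[E,B,C] q_used=1 → run E
t=6: queue=[B,C] q_used=0 → run B
t=7: queue=[B,C] q_used=1 → run B
t=8: queue=[C,B] q_used=0 → run C
t=9: queue=[C,B] q_used=1 → run C
t=10: queue=[B,C] q_used=0 → run B
t=11: queue=[C] q_used=0 → run C

running at tick 7 = B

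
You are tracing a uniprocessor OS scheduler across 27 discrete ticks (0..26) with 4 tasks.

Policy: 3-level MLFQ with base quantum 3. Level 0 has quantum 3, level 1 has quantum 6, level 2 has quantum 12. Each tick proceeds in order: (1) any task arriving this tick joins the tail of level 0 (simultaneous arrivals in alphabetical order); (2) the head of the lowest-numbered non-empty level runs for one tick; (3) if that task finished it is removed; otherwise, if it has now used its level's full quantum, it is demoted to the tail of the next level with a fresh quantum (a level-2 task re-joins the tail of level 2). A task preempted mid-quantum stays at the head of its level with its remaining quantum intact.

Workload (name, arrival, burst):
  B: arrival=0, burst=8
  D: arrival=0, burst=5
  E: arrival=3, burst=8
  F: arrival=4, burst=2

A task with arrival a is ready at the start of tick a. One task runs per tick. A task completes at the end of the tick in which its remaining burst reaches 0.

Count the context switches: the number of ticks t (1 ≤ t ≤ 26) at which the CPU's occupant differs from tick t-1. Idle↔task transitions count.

context switches = 7

t=0: L0/L1/L2 = BD/-/- → run B
t=1: L0/L1/L2 = BD/-/- → run B
t=2: L0/L1/L2 = BD/-/- → run B
t=3: L0/L1/L2 = DE/B/- → run D
t=4: L0/L1/L2 = DEF/B/- → run D
t=5: L0/L1/L2 = DEF/B/- → run D
t=6: L0/L1/L2 = EF/BD/- → run E
t=7: L0/L1/L2 = EF/BD/- → run E
t=8: L0/L1/L2 = EF/BD/- → run E
t=9: L0/L1/L2 = F/BDE/- → run F
t=10: L0/L1/L2 = F/BDE/- → run F
t=11: L0/L1/L2 = -/BDE/- → run B
t=12: L0/L1/L2 = -/BDE/- → run B
t=13: L0/L1/L2 = -/BDE/- → run B
t=14: L0/L1/L2 = -/BDE/- → run B
t=15: L0/L1/L2 = -/BDE/- → run B
t=16: L0/L1/L2 = -/DE/- → run D
t=17: L0/L1/L2 = -/DE/- → run D
t=18: L0/L1/L2 = -/E/- → run E
t=19: L0/L1/L2 = -/E/- → run E
t=20: L0/L1/L2 = -/E/- → run E
t=21: L0/L1/L2 = -/E/- → run E
t=22: L0/L1/L2 = -/E/- → run E
t=23: (idle)
t=24: (idle)
t=25: (idle)
t=26: (idle)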